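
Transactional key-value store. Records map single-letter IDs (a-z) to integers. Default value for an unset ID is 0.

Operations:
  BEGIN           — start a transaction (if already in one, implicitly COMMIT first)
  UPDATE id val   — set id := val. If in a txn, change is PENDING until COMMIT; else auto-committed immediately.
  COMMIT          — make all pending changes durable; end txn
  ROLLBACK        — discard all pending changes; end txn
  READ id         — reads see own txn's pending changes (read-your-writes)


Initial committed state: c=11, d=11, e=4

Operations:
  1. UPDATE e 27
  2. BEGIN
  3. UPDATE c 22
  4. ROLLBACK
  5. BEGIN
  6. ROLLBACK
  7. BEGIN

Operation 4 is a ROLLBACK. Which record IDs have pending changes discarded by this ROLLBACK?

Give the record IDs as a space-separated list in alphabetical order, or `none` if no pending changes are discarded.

Initial committed: {c=11, d=11, e=4}
Op 1: UPDATE e=27 (auto-commit; committed e=27)
Op 2: BEGIN: in_txn=True, pending={}
Op 3: UPDATE c=22 (pending; pending now {c=22})
Op 4: ROLLBACK: discarded pending ['c']; in_txn=False
Op 5: BEGIN: in_txn=True, pending={}
Op 6: ROLLBACK: discarded pending []; in_txn=False
Op 7: BEGIN: in_txn=True, pending={}
ROLLBACK at op 4 discards: ['c']

Answer: c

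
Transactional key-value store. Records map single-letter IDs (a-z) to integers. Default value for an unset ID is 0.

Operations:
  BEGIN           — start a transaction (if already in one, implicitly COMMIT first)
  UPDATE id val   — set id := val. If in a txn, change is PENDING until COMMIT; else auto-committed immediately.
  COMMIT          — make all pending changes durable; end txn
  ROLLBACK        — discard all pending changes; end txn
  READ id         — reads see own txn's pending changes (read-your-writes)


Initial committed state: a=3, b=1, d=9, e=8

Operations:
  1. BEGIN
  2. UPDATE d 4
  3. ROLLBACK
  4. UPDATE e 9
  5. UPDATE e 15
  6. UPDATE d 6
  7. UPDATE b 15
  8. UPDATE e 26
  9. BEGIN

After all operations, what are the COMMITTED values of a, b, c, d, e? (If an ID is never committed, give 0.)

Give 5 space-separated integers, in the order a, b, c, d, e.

Answer: 3 15 0 6 26

Derivation:
Initial committed: {a=3, b=1, d=9, e=8}
Op 1: BEGIN: in_txn=True, pending={}
Op 2: UPDATE d=4 (pending; pending now {d=4})
Op 3: ROLLBACK: discarded pending ['d']; in_txn=False
Op 4: UPDATE e=9 (auto-commit; committed e=9)
Op 5: UPDATE e=15 (auto-commit; committed e=15)
Op 6: UPDATE d=6 (auto-commit; committed d=6)
Op 7: UPDATE b=15 (auto-commit; committed b=15)
Op 8: UPDATE e=26 (auto-commit; committed e=26)
Op 9: BEGIN: in_txn=True, pending={}
Final committed: {a=3, b=15, d=6, e=26}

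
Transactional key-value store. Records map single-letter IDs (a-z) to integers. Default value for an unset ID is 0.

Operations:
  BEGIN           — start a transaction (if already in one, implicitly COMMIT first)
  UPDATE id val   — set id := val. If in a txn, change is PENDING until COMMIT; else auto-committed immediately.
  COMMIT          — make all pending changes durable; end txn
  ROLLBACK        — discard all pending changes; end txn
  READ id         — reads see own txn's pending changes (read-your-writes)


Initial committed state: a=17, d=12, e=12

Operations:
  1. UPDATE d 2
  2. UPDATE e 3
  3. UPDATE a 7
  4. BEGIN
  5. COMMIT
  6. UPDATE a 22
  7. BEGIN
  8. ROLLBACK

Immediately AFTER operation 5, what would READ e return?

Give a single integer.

Initial committed: {a=17, d=12, e=12}
Op 1: UPDATE d=2 (auto-commit; committed d=2)
Op 2: UPDATE e=3 (auto-commit; committed e=3)
Op 3: UPDATE a=7 (auto-commit; committed a=7)
Op 4: BEGIN: in_txn=True, pending={}
Op 5: COMMIT: merged [] into committed; committed now {a=7, d=2, e=3}
After op 5: visible(e) = 3 (pending={}, committed={a=7, d=2, e=3})

Answer: 3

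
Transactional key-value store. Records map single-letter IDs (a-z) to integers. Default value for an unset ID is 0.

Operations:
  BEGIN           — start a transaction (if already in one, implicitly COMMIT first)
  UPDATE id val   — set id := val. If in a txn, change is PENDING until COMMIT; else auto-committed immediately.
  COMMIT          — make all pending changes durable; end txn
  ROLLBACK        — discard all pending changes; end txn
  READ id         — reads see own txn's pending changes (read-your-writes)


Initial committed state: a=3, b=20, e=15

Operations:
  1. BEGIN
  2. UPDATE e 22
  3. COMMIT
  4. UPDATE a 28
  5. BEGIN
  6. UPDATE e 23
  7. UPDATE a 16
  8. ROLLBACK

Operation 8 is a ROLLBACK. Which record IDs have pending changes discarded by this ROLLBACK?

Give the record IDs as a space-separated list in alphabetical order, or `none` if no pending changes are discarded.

Initial committed: {a=3, b=20, e=15}
Op 1: BEGIN: in_txn=True, pending={}
Op 2: UPDATE e=22 (pending; pending now {e=22})
Op 3: COMMIT: merged ['e'] into committed; committed now {a=3, b=20, e=22}
Op 4: UPDATE a=28 (auto-commit; committed a=28)
Op 5: BEGIN: in_txn=True, pending={}
Op 6: UPDATE e=23 (pending; pending now {e=23})
Op 7: UPDATE a=16 (pending; pending now {a=16, e=23})
Op 8: ROLLBACK: discarded pending ['a', 'e']; in_txn=False
ROLLBACK at op 8 discards: ['a', 'e']

Answer: a e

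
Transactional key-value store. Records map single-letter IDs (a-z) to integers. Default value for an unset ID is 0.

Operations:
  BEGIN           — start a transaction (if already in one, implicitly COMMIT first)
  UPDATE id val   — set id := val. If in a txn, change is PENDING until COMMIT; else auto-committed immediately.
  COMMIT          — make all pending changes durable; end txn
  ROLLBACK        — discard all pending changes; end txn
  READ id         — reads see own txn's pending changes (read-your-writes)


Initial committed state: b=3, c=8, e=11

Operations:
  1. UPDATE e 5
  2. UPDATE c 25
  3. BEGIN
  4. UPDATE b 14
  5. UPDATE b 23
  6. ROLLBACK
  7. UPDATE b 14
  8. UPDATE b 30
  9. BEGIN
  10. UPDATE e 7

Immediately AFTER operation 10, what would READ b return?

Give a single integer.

Initial committed: {b=3, c=8, e=11}
Op 1: UPDATE e=5 (auto-commit; committed e=5)
Op 2: UPDATE c=25 (auto-commit; committed c=25)
Op 3: BEGIN: in_txn=True, pending={}
Op 4: UPDATE b=14 (pending; pending now {b=14})
Op 5: UPDATE b=23 (pending; pending now {b=23})
Op 6: ROLLBACK: discarded pending ['b']; in_txn=False
Op 7: UPDATE b=14 (auto-commit; committed b=14)
Op 8: UPDATE b=30 (auto-commit; committed b=30)
Op 9: BEGIN: in_txn=True, pending={}
Op 10: UPDATE e=7 (pending; pending now {e=7})
After op 10: visible(b) = 30 (pending={e=7}, committed={b=30, c=25, e=5})

Answer: 30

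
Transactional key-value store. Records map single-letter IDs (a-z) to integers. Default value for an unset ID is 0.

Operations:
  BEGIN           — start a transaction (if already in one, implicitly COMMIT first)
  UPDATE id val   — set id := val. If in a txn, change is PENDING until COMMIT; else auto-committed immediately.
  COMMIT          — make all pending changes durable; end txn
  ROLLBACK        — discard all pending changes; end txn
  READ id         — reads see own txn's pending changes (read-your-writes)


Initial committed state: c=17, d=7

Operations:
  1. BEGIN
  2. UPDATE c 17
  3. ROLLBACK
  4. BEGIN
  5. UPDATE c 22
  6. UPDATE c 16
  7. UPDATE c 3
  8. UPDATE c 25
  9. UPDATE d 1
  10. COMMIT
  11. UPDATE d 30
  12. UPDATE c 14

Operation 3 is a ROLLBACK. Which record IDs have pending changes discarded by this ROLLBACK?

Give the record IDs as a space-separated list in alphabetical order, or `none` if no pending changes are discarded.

Answer: c

Derivation:
Initial committed: {c=17, d=7}
Op 1: BEGIN: in_txn=True, pending={}
Op 2: UPDATE c=17 (pending; pending now {c=17})
Op 3: ROLLBACK: discarded pending ['c']; in_txn=False
Op 4: BEGIN: in_txn=True, pending={}
Op 5: UPDATE c=22 (pending; pending now {c=22})
Op 6: UPDATE c=16 (pending; pending now {c=16})
Op 7: UPDATE c=3 (pending; pending now {c=3})
Op 8: UPDATE c=25 (pending; pending now {c=25})
Op 9: UPDATE d=1 (pending; pending now {c=25, d=1})
Op 10: COMMIT: merged ['c', 'd'] into committed; committed now {c=25, d=1}
Op 11: UPDATE d=30 (auto-commit; committed d=30)
Op 12: UPDATE c=14 (auto-commit; committed c=14)
ROLLBACK at op 3 discards: ['c']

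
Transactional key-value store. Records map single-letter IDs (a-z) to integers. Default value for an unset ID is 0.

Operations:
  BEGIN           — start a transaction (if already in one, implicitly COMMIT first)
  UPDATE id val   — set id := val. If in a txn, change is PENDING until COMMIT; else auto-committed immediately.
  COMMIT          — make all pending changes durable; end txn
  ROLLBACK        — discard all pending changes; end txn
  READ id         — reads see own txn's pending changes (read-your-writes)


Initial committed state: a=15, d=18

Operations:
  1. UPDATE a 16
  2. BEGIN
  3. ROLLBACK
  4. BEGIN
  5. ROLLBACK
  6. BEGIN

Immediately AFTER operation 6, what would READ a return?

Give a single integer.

Answer: 16

Derivation:
Initial committed: {a=15, d=18}
Op 1: UPDATE a=16 (auto-commit; committed a=16)
Op 2: BEGIN: in_txn=True, pending={}
Op 3: ROLLBACK: discarded pending []; in_txn=False
Op 4: BEGIN: in_txn=True, pending={}
Op 5: ROLLBACK: discarded pending []; in_txn=False
Op 6: BEGIN: in_txn=True, pending={}
After op 6: visible(a) = 16 (pending={}, committed={a=16, d=18})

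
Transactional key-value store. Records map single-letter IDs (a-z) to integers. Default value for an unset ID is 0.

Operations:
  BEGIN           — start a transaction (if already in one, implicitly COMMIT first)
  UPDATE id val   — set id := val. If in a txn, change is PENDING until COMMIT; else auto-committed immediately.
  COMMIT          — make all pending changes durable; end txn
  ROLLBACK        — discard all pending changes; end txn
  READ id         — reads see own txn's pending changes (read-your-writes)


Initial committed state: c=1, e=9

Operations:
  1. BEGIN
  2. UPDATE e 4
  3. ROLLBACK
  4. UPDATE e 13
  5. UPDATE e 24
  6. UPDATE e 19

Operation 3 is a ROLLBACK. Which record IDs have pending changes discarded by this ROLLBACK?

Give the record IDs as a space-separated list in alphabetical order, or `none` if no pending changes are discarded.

Initial committed: {c=1, e=9}
Op 1: BEGIN: in_txn=True, pending={}
Op 2: UPDATE e=4 (pending; pending now {e=4})
Op 3: ROLLBACK: discarded pending ['e']; in_txn=False
Op 4: UPDATE e=13 (auto-commit; committed e=13)
Op 5: UPDATE e=24 (auto-commit; committed e=24)
Op 6: UPDATE e=19 (auto-commit; committed e=19)
ROLLBACK at op 3 discards: ['e']

Answer: e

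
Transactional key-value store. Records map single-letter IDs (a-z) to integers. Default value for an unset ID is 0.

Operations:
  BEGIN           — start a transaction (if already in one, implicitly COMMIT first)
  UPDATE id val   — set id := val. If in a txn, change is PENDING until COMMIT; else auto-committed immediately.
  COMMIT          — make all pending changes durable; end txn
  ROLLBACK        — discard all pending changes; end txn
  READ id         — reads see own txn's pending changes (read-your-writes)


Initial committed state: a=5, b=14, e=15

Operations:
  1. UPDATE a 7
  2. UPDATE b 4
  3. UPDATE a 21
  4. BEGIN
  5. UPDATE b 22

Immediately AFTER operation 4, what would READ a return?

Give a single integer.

Initial committed: {a=5, b=14, e=15}
Op 1: UPDATE a=7 (auto-commit; committed a=7)
Op 2: UPDATE b=4 (auto-commit; committed b=4)
Op 3: UPDATE a=21 (auto-commit; committed a=21)
Op 4: BEGIN: in_txn=True, pending={}
After op 4: visible(a) = 21 (pending={}, committed={a=21, b=4, e=15})

Answer: 21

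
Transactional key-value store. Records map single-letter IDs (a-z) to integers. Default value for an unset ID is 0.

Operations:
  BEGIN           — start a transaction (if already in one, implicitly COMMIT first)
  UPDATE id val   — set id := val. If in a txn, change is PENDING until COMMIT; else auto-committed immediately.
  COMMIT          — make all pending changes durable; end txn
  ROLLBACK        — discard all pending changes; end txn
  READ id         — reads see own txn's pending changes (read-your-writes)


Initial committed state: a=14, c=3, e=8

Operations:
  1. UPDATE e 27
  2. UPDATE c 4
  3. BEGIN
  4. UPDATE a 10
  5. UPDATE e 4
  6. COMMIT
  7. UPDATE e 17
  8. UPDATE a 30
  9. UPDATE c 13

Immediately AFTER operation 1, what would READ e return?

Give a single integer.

Initial committed: {a=14, c=3, e=8}
Op 1: UPDATE e=27 (auto-commit; committed e=27)
After op 1: visible(e) = 27 (pending={}, committed={a=14, c=3, e=27})

Answer: 27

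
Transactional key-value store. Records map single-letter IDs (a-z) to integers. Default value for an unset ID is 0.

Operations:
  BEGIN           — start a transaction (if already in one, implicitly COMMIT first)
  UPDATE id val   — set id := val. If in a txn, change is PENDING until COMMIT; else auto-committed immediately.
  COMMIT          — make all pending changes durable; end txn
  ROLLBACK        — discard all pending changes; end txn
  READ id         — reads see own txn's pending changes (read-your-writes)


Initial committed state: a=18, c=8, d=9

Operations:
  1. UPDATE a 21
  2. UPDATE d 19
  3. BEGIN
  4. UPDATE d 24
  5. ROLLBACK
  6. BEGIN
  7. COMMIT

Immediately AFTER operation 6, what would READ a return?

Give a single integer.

Answer: 21

Derivation:
Initial committed: {a=18, c=8, d=9}
Op 1: UPDATE a=21 (auto-commit; committed a=21)
Op 2: UPDATE d=19 (auto-commit; committed d=19)
Op 3: BEGIN: in_txn=True, pending={}
Op 4: UPDATE d=24 (pending; pending now {d=24})
Op 5: ROLLBACK: discarded pending ['d']; in_txn=False
Op 6: BEGIN: in_txn=True, pending={}
After op 6: visible(a) = 21 (pending={}, committed={a=21, c=8, d=19})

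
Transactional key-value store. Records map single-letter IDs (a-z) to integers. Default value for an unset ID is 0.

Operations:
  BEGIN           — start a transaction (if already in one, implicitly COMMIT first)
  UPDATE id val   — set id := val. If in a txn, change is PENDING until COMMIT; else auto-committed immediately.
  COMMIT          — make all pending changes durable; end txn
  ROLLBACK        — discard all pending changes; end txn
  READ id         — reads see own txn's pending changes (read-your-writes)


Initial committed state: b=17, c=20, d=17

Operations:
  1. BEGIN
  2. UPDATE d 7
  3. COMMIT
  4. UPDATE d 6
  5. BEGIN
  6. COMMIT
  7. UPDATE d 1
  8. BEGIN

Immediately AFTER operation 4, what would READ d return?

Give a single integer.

Initial committed: {b=17, c=20, d=17}
Op 1: BEGIN: in_txn=True, pending={}
Op 2: UPDATE d=7 (pending; pending now {d=7})
Op 3: COMMIT: merged ['d'] into committed; committed now {b=17, c=20, d=7}
Op 4: UPDATE d=6 (auto-commit; committed d=6)
After op 4: visible(d) = 6 (pending={}, committed={b=17, c=20, d=6})

Answer: 6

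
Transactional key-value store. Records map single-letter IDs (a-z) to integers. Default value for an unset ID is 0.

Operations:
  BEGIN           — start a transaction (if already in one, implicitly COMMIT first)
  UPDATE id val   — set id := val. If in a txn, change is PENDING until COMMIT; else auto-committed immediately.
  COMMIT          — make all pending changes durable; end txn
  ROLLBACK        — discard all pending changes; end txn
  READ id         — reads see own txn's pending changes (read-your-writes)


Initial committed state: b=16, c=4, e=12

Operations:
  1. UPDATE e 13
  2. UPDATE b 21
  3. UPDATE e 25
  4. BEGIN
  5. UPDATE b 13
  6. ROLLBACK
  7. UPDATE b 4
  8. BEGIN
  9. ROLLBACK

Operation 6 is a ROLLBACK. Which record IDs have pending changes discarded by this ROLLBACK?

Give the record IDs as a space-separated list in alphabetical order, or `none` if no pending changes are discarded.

Initial committed: {b=16, c=4, e=12}
Op 1: UPDATE e=13 (auto-commit; committed e=13)
Op 2: UPDATE b=21 (auto-commit; committed b=21)
Op 3: UPDATE e=25 (auto-commit; committed e=25)
Op 4: BEGIN: in_txn=True, pending={}
Op 5: UPDATE b=13 (pending; pending now {b=13})
Op 6: ROLLBACK: discarded pending ['b']; in_txn=False
Op 7: UPDATE b=4 (auto-commit; committed b=4)
Op 8: BEGIN: in_txn=True, pending={}
Op 9: ROLLBACK: discarded pending []; in_txn=False
ROLLBACK at op 6 discards: ['b']

Answer: b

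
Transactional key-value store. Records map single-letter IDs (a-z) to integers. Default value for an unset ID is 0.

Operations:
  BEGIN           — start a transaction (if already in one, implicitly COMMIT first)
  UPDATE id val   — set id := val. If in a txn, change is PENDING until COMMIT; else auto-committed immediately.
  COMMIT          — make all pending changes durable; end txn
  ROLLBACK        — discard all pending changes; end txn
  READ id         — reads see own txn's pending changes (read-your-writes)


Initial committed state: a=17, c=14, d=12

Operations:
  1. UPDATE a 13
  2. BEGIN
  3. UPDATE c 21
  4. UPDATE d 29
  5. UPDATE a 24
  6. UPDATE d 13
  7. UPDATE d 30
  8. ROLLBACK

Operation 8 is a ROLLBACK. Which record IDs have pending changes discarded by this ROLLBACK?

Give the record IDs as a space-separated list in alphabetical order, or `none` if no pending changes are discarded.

Initial committed: {a=17, c=14, d=12}
Op 1: UPDATE a=13 (auto-commit; committed a=13)
Op 2: BEGIN: in_txn=True, pending={}
Op 3: UPDATE c=21 (pending; pending now {c=21})
Op 4: UPDATE d=29 (pending; pending now {c=21, d=29})
Op 5: UPDATE a=24 (pending; pending now {a=24, c=21, d=29})
Op 6: UPDATE d=13 (pending; pending now {a=24, c=21, d=13})
Op 7: UPDATE d=30 (pending; pending now {a=24, c=21, d=30})
Op 8: ROLLBACK: discarded pending ['a', 'c', 'd']; in_txn=False
ROLLBACK at op 8 discards: ['a', 'c', 'd']

Answer: a c d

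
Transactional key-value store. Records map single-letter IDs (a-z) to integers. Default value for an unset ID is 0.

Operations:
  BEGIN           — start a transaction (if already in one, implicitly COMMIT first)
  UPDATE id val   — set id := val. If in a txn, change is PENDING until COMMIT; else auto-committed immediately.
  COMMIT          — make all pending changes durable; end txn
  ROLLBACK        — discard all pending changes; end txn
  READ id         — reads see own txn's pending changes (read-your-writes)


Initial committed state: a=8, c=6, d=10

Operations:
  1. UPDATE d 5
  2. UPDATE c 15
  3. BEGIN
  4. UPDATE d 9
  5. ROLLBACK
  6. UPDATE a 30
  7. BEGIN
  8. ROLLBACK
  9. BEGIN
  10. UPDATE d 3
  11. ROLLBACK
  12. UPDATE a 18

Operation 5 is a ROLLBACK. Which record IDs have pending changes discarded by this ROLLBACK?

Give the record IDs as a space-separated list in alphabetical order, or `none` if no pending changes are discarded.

Answer: d

Derivation:
Initial committed: {a=8, c=6, d=10}
Op 1: UPDATE d=5 (auto-commit; committed d=5)
Op 2: UPDATE c=15 (auto-commit; committed c=15)
Op 3: BEGIN: in_txn=True, pending={}
Op 4: UPDATE d=9 (pending; pending now {d=9})
Op 5: ROLLBACK: discarded pending ['d']; in_txn=False
Op 6: UPDATE a=30 (auto-commit; committed a=30)
Op 7: BEGIN: in_txn=True, pending={}
Op 8: ROLLBACK: discarded pending []; in_txn=False
Op 9: BEGIN: in_txn=True, pending={}
Op 10: UPDATE d=3 (pending; pending now {d=3})
Op 11: ROLLBACK: discarded pending ['d']; in_txn=False
Op 12: UPDATE a=18 (auto-commit; committed a=18)
ROLLBACK at op 5 discards: ['d']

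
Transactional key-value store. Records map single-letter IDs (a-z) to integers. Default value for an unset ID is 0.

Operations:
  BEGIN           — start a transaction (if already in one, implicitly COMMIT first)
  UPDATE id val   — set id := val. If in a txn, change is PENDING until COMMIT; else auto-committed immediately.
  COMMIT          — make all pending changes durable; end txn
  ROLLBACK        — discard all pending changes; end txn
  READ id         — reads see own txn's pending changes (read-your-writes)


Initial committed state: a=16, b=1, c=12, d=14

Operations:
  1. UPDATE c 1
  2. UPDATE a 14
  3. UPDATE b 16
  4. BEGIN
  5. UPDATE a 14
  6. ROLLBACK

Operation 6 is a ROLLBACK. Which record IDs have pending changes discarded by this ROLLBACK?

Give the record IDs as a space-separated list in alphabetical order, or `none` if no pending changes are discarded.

Initial committed: {a=16, b=1, c=12, d=14}
Op 1: UPDATE c=1 (auto-commit; committed c=1)
Op 2: UPDATE a=14 (auto-commit; committed a=14)
Op 3: UPDATE b=16 (auto-commit; committed b=16)
Op 4: BEGIN: in_txn=True, pending={}
Op 5: UPDATE a=14 (pending; pending now {a=14})
Op 6: ROLLBACK: discarded pending ['a']; in_txn=False
ROLLBACK at op 6 discards: ['a']

Answer: a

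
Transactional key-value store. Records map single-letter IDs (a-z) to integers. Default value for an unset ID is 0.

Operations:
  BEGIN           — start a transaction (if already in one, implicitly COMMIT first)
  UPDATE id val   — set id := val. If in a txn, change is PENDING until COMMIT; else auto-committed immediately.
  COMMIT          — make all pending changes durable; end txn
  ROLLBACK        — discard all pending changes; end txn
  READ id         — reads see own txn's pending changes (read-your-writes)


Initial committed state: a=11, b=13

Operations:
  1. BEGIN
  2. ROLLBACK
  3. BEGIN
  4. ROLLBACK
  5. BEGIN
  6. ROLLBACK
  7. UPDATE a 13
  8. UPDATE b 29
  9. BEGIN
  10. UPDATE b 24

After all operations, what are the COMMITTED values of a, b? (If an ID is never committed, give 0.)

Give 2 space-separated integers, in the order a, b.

Initial committed: {a=11, b=13}
Op 1: BEGIN: in_txn=True, pending={}
Op 2: ROLLBACK: discarded pending []; in_txn=False
Op 3: BEGIN: in_txn=True, pending={}
Op 4: ROLLBACK: discarded pending []; in_txn=False
Op 5: BEGIN: in_txn=True, pending={}
Op 6: ROLLBACK: discarded pending []; in_txn=False
Op 7: UPDATE a=13 (auto-commit; committed a=13)
Op 8: UPDATE b=29 (auto-commit; committed b=29)
Op 9: BEGIN: in_txn=True, pending={}
Op 10: UPDATE b=24 (pending; pending now {b=24})
Final committed: {a=13, b=29}

Answer: 13 29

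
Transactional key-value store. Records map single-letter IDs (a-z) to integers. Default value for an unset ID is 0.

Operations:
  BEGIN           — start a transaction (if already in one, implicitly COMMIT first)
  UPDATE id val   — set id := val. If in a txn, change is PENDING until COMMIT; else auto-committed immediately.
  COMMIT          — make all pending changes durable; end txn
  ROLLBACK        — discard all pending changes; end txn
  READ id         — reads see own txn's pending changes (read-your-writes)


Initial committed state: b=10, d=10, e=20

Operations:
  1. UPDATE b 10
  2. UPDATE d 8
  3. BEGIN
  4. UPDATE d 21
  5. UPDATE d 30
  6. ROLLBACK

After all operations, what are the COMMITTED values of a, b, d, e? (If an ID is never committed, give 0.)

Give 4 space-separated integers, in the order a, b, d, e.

Initial committed: {b=10, d=10, e=20}
Op 1: UPDATE b=10 (auto-commit; committed b=10)
Op 2: UPDATE d=8 (auto-commit; committed d=8)
Op 3: BEGIN: in_txn=True, pending={}
Op 4: UPDATE d=21 (pending; pending now {d=21})
Op 5: UPDATE d=30 (pending; pending now {d=30})
Op 6: ROLLBACK: discarded pending ['d']; in_txn=False
Final committed: {b=10, d=8, e=20}

Answer: 0 10 8 20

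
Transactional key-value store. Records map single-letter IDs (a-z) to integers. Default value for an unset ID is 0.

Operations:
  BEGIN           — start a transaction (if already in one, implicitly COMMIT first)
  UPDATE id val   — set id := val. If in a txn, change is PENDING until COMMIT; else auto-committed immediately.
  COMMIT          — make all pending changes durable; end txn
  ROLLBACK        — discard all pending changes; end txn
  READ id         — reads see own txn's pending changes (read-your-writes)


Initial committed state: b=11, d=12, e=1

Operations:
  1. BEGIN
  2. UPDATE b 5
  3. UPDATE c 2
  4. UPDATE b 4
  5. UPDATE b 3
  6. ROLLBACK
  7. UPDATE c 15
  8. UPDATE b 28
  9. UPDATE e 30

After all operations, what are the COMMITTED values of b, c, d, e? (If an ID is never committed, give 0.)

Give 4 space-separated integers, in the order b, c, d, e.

Initial committed: {b=11, d=12, e=1}
Op 1: BEGIN: in_txn=True, pending={}
Op 2: UPDATE b=5 (pending; pending now {b=5})
Op 3: UPDATE c=2 (pending; pending now {b=5, c=2})
Op 4: UPDATE b=4 (pending; pending now {b=4, c=2})
Op 5: UPDATE b=3 (pending; pending now {b=3, c=2})
Op 6: ROLLBACK: discarded pending ['b', 'c']; in_txn=False
Op 7: UPDATE c=15 (auto-commit; committed c=15)
Op 8: UPDATE b=28 (auto-commit; committed b=28)
Op 9: UPDATE e=30 (auto-commit; committed e=30)
Final committed: {b=28, c=15, d=12, e=30}

Answer: 28 15 12 30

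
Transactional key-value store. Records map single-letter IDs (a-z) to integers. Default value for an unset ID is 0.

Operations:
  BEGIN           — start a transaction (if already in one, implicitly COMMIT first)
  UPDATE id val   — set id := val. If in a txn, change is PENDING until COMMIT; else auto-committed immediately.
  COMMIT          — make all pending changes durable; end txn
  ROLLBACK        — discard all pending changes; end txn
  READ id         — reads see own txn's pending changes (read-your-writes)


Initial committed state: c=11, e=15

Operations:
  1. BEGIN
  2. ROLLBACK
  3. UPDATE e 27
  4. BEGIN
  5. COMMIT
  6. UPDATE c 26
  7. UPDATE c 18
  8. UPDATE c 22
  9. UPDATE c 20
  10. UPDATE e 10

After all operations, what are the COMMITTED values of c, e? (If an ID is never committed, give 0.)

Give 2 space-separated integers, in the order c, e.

Answer: 20 10

Derivation:
Initial committed: {c=11, e=15}
Op 1: BEGIN: in_txn=True, pending={}
Op 2: ROLLBACK: discarded pending []; in_txn=False
Op 3: UPDATE e=27 (auto-commit; committed e=27)
Op 4: BEGIN: in_txn=True, pending={}
Op 5: COMMIT: merged [] into committed; committed now {c=11, e=27}
Op 6: UPDATE c=26 (auto-commit; committed c=26)
Op 7: UPDATE c=18 (auto-commit; committed c=18)
Op 8: UPDATE c=22 (auto-commit; committed c=22)
Op 9: UPDATE c=20 (auto-commit; committed c=20)
Op 10: UPDATE e=10 (auto-commit; committed e=10)
Final committed: {c=20, e=10}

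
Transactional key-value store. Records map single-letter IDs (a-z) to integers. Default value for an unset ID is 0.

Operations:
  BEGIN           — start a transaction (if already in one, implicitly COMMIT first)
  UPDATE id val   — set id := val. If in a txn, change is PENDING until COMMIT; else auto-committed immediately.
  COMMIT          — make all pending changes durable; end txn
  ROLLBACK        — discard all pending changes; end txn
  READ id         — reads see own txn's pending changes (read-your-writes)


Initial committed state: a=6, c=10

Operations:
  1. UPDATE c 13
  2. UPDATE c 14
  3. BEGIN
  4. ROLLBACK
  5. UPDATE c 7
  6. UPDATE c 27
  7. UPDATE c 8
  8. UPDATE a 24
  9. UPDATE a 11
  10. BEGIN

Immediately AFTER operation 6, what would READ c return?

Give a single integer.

Answer: 27

Derivation:
Initial committed: {a=6, c=10}
Op 1: UPDATE c=13 (auto-commit; committed c=13)
Op 2: UPDATE c=14 (auto-commit; committed c=14)
Op 3: BEGIN: in_txn=True, pending={}
Op 4: ROLLBACK: discarded pending []; in_txn=False
Op 5: UPDATE c=7 (auto-commit; committed c=7)
Op 6: UPDATE c=27 (auto-commit; committed c=27)
After op 6: visible(c) = 27 (pending={}, committed={a=6, c=27})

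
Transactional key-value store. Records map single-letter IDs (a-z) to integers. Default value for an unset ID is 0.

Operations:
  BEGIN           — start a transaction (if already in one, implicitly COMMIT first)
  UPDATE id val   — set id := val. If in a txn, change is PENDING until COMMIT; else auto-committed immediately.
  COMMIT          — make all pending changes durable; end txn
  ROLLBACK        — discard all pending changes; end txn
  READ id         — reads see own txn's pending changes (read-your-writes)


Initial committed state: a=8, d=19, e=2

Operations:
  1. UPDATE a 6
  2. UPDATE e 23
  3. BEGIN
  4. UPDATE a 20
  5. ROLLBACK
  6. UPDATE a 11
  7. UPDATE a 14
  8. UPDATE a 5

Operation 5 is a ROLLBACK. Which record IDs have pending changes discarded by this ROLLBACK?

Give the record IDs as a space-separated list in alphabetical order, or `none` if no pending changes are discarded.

Initial committed: {a=8, d=19, e=2}
Op 1: UPDATE a=6 (auto-commit; committed a=6)
Op 2: UPDATE e=23 (auto-commit; committed e=23)
Op 3: BEGIN: in_txn=True, pending={}
Op 4: UPDATE a=20 (pending; pending now {a=20})
Op 5: ROLLBACK: discarded pending ['a']; in_txn=False
Op 6: UPDATE a=11 (auto-commit; committed a=11)
Op 7: UPDATE a=14 (auto-commit; committed a=14)
Op 8: UPDATE a=5 (auto-commit; committed a=5)
ROLLBACK at op 5 discards: ['a']

Answer: a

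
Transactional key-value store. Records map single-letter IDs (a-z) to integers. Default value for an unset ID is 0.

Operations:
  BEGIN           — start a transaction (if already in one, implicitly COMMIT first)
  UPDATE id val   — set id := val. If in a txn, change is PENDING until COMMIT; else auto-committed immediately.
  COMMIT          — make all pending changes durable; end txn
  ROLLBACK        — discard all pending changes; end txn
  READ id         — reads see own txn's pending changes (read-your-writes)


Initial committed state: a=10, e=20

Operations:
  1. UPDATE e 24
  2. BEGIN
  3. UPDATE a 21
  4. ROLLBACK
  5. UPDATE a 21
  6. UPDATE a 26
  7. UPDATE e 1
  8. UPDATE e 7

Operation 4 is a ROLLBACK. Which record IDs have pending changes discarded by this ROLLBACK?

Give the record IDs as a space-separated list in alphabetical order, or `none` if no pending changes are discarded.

Initial committed: {a=10, e=20}
Op 1: UPDATE e=24 (auto-commit; committed e=24)
Op 2: BEGIN: in_txn=True, pending={}
Op 3: UPDATE a=21 (pending; pending now {a=21})
Op 4: ROLLBACK: discarded pending ['a']; in_txn=False
Op 5: UPDATE a=21 (auto-commit; committed a=21)
Op 6: UPDATE a=26 (auto-commit; committed a=26)
Op 7: UPDATE e=1 (auto-commit; committed e=1)
Op 8: UPDATE e=7 (auto-commit; committed e=7)
ROLLBACK at op 4 discards: ['a']

Answer: a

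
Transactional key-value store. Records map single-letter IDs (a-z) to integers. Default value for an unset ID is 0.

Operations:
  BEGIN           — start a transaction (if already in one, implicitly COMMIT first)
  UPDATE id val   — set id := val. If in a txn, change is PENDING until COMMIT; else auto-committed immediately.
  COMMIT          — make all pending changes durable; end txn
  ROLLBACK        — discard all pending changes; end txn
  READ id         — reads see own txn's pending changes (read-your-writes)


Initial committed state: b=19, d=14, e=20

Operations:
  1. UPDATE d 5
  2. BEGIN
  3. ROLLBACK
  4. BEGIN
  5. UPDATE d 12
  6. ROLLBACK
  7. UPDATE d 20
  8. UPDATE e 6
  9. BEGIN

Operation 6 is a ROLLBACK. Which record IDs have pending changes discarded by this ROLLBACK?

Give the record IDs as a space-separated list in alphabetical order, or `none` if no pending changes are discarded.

Initial committed: {b=19, d=14, e=20}
Op 1: UPDATE d=5 (auto-commit; committed d=5)
Op 2: BEGIN: in_txn=True, pending={}
Op 3: ROLLBACK: discarded pending []; in_txn=False
Op 4: BEGIN: in_txn=True, pending={}
Op 5: UPDATE d=12 (pending; pending now {d=12})
Op 6: ROLLBACK: discarded pending ['d']; in_txn=False
Op 7: UPDATE d=20 (auto-commit; committed d=20)
Op 8: UPDATE e=6 (auto-commit; committed e=6)
Op 9: BEGIN: in_txn=True, pending={}
ROLLBACK at op 6 discards: ['d']

Answer: d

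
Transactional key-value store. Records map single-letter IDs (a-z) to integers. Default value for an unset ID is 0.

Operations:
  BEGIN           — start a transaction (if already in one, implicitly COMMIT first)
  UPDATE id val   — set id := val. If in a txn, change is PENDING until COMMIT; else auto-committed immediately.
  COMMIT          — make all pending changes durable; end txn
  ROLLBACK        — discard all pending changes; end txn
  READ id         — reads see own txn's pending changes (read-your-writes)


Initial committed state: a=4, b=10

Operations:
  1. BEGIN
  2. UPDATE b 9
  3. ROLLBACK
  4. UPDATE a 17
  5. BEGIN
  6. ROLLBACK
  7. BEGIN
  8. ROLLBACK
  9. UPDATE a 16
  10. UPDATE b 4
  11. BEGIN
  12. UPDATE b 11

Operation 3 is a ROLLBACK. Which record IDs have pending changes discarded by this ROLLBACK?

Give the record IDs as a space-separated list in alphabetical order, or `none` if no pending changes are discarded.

Initial committed: {a=4, b=10}
Op 1: BEGIN: in_txn=True, pending={}
Op 2: UPDATE b=9 (pending; pending now {b=9})
Op 3: ROLLBACK: discarded pending ['b']; in_txn=False
Op 4: UPDATE a=17 (auto-commit; committed a=17)
Op 5: BEGIN: in_txn=True, pending={}
Op 6: ROLLBACK: discarded pending []; in_txn=False
Op 7: BEGIN: in_txn=True, pending={}
Op 8: ROLLBACK: discarded pending []; in_txn=False
Op 9: UPDATE a=16 (auto-commit; committed a=16)
Op 10: UPDATE b=4 (auto-commit; committed b=4)
Op 11: BEGIN: in_txn=True, pending={}
Op 12: UPDATE b=11 (pending; pending now {b=11})
ROLLBACK at op 3 discards: ['b']

Answer: b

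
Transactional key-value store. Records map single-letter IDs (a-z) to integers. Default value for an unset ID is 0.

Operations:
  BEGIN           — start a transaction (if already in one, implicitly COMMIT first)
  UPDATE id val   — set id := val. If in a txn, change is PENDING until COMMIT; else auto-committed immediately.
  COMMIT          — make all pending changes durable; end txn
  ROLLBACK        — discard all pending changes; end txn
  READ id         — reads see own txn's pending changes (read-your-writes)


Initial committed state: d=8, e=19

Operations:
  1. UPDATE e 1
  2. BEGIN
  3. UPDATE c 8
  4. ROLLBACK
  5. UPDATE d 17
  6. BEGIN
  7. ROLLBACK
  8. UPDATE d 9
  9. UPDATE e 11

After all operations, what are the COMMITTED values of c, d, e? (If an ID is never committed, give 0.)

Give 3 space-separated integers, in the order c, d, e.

Answer: 0 9 11

Derivation:
Initial committed: {d=8, e=19}
Op 1: UPDATE e=1 (auto-commit; committed e=1)
Op 2: BEGIN: in_txn=True, pending={}
Op 3: UPDATE c=8 (pending; pending now {c=8})
Op 4: ROLLBACK: discarded pending ['c']; in_txn=False
Op 5: UPDATE d=17 (auto-commit; committed d=17)
Op 6: BEGIN: in_txn=True, pending={}
Op 7: ROLLBACK: discarded pending []; in_txn=False
Op 8: UPDATE d=9 (auto-commit; committed d=9)
Op 9: UPDATE e=11 (auto-commit; committed e=11)
Final committed: {d=9, e=11}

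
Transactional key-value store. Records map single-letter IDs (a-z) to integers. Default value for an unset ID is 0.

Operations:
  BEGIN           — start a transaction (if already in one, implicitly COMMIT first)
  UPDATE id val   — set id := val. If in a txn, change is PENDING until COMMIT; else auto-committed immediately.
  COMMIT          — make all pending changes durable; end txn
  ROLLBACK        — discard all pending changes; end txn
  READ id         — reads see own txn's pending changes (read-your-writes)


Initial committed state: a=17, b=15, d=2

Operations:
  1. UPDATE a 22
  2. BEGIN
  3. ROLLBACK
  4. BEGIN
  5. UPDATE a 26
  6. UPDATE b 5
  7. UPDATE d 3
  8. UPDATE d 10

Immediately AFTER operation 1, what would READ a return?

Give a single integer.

Answer: 22

Derivation:
Initial committed: {a=17, b=15, d=2}
Op 1: UPDATE a=22 (auto-commit; committed a=22)
After op 1: visible(a) = 22 (pending={}, committed={a=22, b=15, d=2})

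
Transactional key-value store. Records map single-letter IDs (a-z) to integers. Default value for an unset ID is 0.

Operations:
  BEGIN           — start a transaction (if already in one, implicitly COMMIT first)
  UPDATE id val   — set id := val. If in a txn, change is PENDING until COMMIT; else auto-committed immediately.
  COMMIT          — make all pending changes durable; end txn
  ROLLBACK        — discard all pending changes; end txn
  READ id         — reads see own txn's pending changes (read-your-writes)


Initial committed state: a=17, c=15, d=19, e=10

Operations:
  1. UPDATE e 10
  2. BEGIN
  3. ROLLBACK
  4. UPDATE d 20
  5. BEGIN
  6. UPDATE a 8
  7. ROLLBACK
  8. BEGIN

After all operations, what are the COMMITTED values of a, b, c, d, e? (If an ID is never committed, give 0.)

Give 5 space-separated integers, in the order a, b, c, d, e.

Initial committed: {a=17, c=15, d=19, e=10}
Op 1: UPDATE e=10 (auto-commit; committed e=10)
Op 2: BEGIN: in_txn=True, pending={}
Op 3: ROLLBACK: discarded pending []; in_txn=False
Op 4: UPDATE d=20 (auto-commit; committed d=20)
Op 5: BEGIN: in_txn=True, pending={}
Op 6: UPDATE a=8 (pending; pending now {a=8})
Op 7: ROLLBACK: discarded pending ['a']; in_txn=False
Op 8: BEGIN: in_txn=True, pending={}
Final committed: {a=17, c=15, d=20, e=10}

Answer: 17 0 15 20 10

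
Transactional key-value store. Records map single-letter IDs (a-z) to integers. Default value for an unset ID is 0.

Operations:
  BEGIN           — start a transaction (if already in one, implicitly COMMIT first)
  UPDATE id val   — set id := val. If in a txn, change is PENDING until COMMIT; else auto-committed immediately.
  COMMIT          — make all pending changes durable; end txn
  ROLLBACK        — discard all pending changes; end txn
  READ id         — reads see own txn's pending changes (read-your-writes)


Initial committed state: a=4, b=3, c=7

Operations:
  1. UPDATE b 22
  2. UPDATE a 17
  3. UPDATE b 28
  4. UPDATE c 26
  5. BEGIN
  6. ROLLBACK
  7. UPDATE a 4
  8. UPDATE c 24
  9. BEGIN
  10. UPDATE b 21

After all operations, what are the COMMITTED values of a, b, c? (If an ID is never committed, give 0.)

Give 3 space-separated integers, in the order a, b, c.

Answer: 4 28 24

Derivation:
Initial committed: {a=4, b=3, c=7}
Op 1: UPDATE b=22 (auto-commit; committed b=22)
Op 2: UPDATE a=17 (auto-commit; committed a=17)
Op 3: UPDATE b=28 (auto-commit; committed b=28)
Op 4: UPDATE c=26 (auto-commit; committed c=26)
Op 5: BEGIN: in_txn=True, pending={}
Op 6: ROLLBACK: discarded pending []; in_txn=False
Op 7: UPDATE a=4 (auto-commit; committed a=4)
Op 8: UPDATE c=24 (auto-commit; committed c=24)
Op 9: BEGIN: in_txn=True, pending={}
Op 10: UPDATE b=21 (pending; pending now {b=21})
Final committed: {a=4, b=28, c=24}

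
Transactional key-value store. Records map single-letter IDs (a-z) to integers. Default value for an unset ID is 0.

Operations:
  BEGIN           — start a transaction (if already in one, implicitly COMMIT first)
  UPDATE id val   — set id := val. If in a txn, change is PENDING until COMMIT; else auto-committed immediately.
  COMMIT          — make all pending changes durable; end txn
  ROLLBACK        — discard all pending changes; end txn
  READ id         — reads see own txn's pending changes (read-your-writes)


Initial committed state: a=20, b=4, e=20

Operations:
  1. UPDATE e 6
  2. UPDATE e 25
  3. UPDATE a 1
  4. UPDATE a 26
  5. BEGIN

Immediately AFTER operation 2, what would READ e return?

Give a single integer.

Initial committed: {a=20, b=4, e=20}
Op 1: UPDATE e=6 (auto-commit; committed e=6)
Op 2: UPDATE e=25 (auto-commit; committed e=25)
After op 2: visible(e) = 25 (pending={}, committed={a=20, b=4, e=25})

Answer: 25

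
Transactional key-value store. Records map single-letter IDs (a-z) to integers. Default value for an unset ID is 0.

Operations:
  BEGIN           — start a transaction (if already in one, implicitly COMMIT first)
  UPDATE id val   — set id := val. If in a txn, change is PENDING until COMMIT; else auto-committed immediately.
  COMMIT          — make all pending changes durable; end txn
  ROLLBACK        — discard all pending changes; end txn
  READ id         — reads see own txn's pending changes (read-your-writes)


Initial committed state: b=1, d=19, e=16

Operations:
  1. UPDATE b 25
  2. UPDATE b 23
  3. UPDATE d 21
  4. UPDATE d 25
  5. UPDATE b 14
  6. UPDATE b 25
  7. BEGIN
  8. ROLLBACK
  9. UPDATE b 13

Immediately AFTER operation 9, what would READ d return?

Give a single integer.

Answer: 25

Derivation:
Initial committed: {b=1, d=19, e=16}
Op 1: UPDATE b=25 (auto-commit; committed b=25)
Op 2: UPDATE b=23 (auto-commit; committed b=23)
Op 3: UPDATE d=21 (auto-commit; committed d=21)
Op 4: UPDATE d=25 (auto-commit; committed d=25)
Op 5: UPDATE b=14 (auto-commit; committed b=14)
Op 6: UPDATE b=25 (auto-commit; committed b=25)
Op 7: BEGIN: in_txn=True, pending={}
Op 8: ROLLBACK: discarded pending []; in_txn=False
Op 9: UPDATE b=13 (auto-commit; committed b=13)
After op 9: visible(d) = 25 (pending={}, committed={b=13, d=25, e=16})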